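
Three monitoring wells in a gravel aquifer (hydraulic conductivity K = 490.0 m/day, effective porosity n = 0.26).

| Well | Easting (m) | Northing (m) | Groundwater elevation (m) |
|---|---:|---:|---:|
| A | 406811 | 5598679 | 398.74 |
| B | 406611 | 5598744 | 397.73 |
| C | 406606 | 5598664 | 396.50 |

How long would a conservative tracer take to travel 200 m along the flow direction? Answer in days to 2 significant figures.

6.0 days

Taking A as reference: B−A = (-200, 65, -1.01); C−A = (-205, -15, -2.24).
Determinant of the coordinate differences = (-200)·(-15) − (-205)·65 = 16325.
∂h/∂x = [(-1.01)·(-15) − (-2.24)·65] / 16325 = +0.009847
∂h/∂y = [(-200)·(-2.24) − (-205)·(-1.01)] / 16325 = +0.01476
|∇h| = √(0.009847² + 0.01476²) = 0.01774
Seepage velocity v = K·i/n = 490.0 × 0.01774 / 0.26 = 33.43 m/day.
t = 200 / 33.43 = 5.983 days.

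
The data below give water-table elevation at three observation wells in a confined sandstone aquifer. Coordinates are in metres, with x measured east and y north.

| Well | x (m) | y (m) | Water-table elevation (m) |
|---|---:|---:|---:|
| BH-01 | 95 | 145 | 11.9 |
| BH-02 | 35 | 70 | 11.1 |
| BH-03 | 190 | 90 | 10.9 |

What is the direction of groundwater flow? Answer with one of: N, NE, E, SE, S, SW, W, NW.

S

Taking BH-01 as reference: BH-02−BH-01 = (-60, -75, -0.8); BH-03−BH-01 = (95, -55, -1.0).
Determinant of the coordinate differences = (-60)·(-55) − 95·(-75) = 10425.
∂h/∂x = [(-0.8)·(-55) − (-1.0)·(-75)] / 10425 = -0.002974
∂h/∂y = [(-60)·(-1.0) − 95·(-0.8)] / 10425 = +0.01305
Flow = −∇h = (+0.002974 east, -0.01305 north), which points south.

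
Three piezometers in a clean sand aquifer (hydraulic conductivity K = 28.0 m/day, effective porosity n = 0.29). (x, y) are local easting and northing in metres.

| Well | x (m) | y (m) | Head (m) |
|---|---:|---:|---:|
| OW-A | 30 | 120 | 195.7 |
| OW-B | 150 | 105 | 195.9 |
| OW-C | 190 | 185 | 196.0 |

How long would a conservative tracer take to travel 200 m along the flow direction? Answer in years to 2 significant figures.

Differences from OW-A: to OW-B (Δx, Δy, Δh) = (120, -15, +0.2); to OW-C = (160, 65, +0.3).
Solve a·Δx + b·Δy = Δh: det = 120·65 − 160·(-15) = 10200.
∂h/∂x = [(+0.2)·65 − (+0.3)·(-15)] / 10200 = +0.001716
∂h/∂y = [120·(+0.3) − 160·(+0.2)] / 10200 = +0.0003922
|∇h| = √(0.001716² + 0.0003922²) = 0.00176
Seepage velocity v = K·i/n = 28.0 × 0.00176 / 0.29 = 0.1699 m/day.
t = 200 / 0.1699 = 1177 days = 3.22 years.

3.2 years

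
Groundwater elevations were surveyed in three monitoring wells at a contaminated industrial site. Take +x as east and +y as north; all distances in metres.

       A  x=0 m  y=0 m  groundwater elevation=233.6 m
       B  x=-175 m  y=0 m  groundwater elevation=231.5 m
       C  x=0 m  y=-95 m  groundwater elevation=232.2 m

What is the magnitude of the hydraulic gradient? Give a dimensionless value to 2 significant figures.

∂h/∂x = (231.5 − 233.6) / (-175 − 0) = +0.01200
∂h/∂y = (232.2 − 233.6) / (-95 − 0) = +0.01474
|∇h| = √(0.01200² + 0.01474²) = 0.01901

0.019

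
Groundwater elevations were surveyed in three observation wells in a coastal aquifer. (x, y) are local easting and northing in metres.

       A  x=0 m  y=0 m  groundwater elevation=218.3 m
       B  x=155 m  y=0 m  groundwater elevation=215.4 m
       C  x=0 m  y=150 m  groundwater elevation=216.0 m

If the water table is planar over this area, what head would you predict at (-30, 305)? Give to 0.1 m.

∂h/∂x = (215.4 − 218.3) / (155 − 0) = -0.01871
∂h/∂y = (216.0 − 218.3) / (150 − 0) = -0.01533
h(-30, 305) = 218.3 + (-0.01871)·(-30) + (-0.01533)·(305) = 218.3 +0.561 -4.677 = 214.185 m.

214.2 m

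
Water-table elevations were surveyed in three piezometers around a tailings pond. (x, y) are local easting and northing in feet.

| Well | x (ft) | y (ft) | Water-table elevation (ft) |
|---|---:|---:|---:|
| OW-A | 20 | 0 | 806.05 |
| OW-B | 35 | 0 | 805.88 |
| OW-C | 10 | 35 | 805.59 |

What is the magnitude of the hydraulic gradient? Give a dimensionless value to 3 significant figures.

0.0199

Differences from OW-A: to OW-B (Δx, Δy, Δh) = (15, 0, -0.17); to OW-C = (-10, 35, -0.46).
Determinant of the coordinate differences = 15·35 − (-10)·0 = 525.
∂h/∂x = [(-0.17)·35 − (-0.46)·0] / 525 = -0.01133
∂h/∂y = [15·(-0.46) − (-10)·(-0.17)] / 525 = -0.01638
|∇h| = √(-0.01133² + -0.01638²) = 0.01992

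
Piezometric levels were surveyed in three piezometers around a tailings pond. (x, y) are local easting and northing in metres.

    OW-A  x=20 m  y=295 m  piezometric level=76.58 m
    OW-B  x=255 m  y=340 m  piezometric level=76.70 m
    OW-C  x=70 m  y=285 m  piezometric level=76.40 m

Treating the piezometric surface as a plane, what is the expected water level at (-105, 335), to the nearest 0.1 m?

77.2 m

With h = a·x + b·y + c and OW-A as origin, the differences give:
  235·a + 45·b = +0.12
  50·a + (-10)·b = -0.18
Eliminate b (×(-10) and ×45, subtract): -4600·a = 6.900 → a = ∂h/∂x = -0.001500
Back-substitute: b = ∂h/∂y = +0.01050.
h(-105, 335) = 76.58 + (-0.001500)·(-125) + (+0.01050)·(40) = 76.58 +0.187 +0.420 = 77.187 m.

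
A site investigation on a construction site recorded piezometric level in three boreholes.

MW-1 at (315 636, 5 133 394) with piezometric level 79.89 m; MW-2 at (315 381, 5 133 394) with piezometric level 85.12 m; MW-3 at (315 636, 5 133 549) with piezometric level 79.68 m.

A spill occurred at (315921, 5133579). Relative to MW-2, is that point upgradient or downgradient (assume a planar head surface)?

downgradient

∂h/∂x = (85.12 − 79.89) / (315381 − 315636) = -0.02051
∂h/∂y = (79.68 − 79.89) / (5133549 − 5133394) = -0.001355
Head at (315921, 5133579) = 79.89 + (-0.02051)·(285) + (-0.001355)·(185) = 73.79 m.
That is lower than the 85.12 m at MW-2, so the point is downgradient.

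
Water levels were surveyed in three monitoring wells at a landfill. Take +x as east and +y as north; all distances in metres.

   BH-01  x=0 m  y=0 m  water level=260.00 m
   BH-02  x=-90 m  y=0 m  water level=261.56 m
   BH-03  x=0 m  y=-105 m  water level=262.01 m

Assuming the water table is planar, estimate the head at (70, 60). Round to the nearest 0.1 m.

257.6 m

∂h/∂x = (261.56 − 260.00) / (-90 − 0) = -0.01733
∂h/∂y = (262.01 − 260.00) / (-105 − 0) = -0.01914
h(70, 60) = 260.00 + (-0.01733)·(70) + (-0.01914)·(60) = 260.00 -1.213 -1.149 = 257.638 m.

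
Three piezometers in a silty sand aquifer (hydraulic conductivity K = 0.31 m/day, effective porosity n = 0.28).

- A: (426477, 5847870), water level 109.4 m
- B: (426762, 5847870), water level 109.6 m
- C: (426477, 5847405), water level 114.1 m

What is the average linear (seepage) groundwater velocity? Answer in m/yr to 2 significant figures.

∂h/∂x = (109.6 − 109.4) / (426762 − 426477) = +0.0007018
∂h/∂y = (114.1 − 109.4) / (5847405 − 5847870) = -0.01011
|∇h| = √(0.0007018² + -0.01011²) = 0.01013
Seepage velocity v = K·i/n = 0.31 × 0.01013 / 0.28 = 0.01122 m/day = 4.098 m/yr.

4.1 m/yr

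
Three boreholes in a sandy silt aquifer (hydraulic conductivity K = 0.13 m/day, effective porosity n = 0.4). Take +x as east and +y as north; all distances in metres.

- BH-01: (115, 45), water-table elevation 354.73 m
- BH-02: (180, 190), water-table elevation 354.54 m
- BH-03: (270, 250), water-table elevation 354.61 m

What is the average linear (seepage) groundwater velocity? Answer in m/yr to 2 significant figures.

0.40 m/yr

Differences from BH-01: to BH-02 (Δx, Δy, Δh) = (65, 145, -0.19); to BH-03 = (155, 205, -0.12).
Determinant of the coordinate differences = 65·205 − 155·145 = -9150.
∂h/∂x = [(-0.19)·205 − (-0.12)·145] / -9150 = +0.002355
∂h/∂y = [65·(-0.12) − 155·(-0.19)] / -9150 = -0.002366
|∇h| = √(0.002355² + -0.002366²) = 0.003338
Seepage velocity v = K·i/n = 0.13 × 0.003338 / 0.4 = 0.001085 m/day = 0.3963 m/yr.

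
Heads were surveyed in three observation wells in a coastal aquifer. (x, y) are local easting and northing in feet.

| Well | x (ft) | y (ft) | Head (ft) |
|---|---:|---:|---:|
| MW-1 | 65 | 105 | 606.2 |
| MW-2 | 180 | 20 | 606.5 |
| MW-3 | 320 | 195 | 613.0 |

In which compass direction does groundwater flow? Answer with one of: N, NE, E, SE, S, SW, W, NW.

SW

Taking MW-1 as reference: MW-2−MW-1 = (115, -85, +0.3); MW-3−MW-1 = (255, 90, +6.8).
Solve a·Δx + b·Δy = Δh: det = 115·90 − 255·(-85) = 32025.
∂h/∂x = [(+0.3)·90 − (+6.8)·(-85)] / 32025 = +0.01889
∂h/∂y = [115·(+6.8) − 255·(+0.3)] / 32025 = +0.02203
Flow = −∇h = (-0.01889 east, -0.02203 north), which points southwest.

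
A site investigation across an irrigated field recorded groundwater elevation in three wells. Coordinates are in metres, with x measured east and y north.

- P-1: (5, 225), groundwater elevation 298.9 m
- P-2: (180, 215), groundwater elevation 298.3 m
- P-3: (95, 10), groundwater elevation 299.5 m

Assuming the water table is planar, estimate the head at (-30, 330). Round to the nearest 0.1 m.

298.6 m

Differences from P-1: to P-2 (Δx, Δy, Δh) = (175, -10, -0.6); to P-3 = (90, -215, +0.6).
Solve a·Δx + b·Δy = Δh: det = 175·(-215) − 90·(-10) = -36725.
∂h/∂x = [(-0.6)·(-215) − (+0.6)·(-10)] / -36725 = -0.003676
∂h/∂y = [175·(+0.6) − 90·(-0.6)] / -36725 = -0.004329
h(-30, 330) = 298.9 + (-0.003676)·(-35) + (-0.004329)·(105) = 298.9 +0.129 -0.455 = 298.574 m.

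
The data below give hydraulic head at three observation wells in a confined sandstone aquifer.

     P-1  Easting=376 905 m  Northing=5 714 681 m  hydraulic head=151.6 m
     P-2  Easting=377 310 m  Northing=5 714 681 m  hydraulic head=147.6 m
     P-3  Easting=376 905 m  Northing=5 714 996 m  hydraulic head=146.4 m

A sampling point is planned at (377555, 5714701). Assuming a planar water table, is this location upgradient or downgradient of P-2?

∂h/∂x = (147.6 − 151.6) / (377310 − 376905) = -0.009877
∂h/∂y = (146.4 − 151.6) / (5714996 − 5714681) = -0.01651
Head at (377555, 5714701) = 151.6 + (-0.009877)·(650) + (-0.01651)·(20) = 144.85 m.
That is lower than the 147.6 m at P-2, so the point is downgradient.

downgradient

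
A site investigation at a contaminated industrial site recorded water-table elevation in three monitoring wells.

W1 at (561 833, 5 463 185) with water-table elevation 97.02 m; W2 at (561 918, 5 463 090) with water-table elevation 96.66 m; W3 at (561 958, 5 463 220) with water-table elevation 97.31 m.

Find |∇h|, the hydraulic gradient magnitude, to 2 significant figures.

Taking W1 as reference: W2−W1 = (85, -95, -0.36); W3−W1 = (125, 35, +0.29).
Solve a·Δx + b·Δy = Δh: det = 85·35 − 125·(-95) = 14850.
∂h/∂x = [(-0.36)·35 − (+0.29)·(-95)] / 14850 = +0.001007
∂h/∂y = [85·(+0.29) − 125·(-0.36)] / 14850 = +0.004690
|∇h| = √(0.001007² + 0.004690²) = 0.004797

0.0048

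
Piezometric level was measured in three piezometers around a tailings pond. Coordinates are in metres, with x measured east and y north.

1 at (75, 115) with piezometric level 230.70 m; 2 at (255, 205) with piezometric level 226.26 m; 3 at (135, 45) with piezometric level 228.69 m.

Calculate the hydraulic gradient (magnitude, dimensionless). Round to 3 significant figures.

Differences from 1: to 2 (Δx, Δy, Δh) = (180, 90, -4.44); to 3 = (60, -70, -2.01).
Solve a·Δx + b·Δy = Δh: det = 180·(-70) − 60·90 = -18000.
∂h/∂x = [(-4.44)·(-70) − (-2.01)·90] / -18000 = -0.02732
∂h/∂y = [180·(-2.01) − 60·(-4.44)] / -18000 = +0.005300
|∇h| = √(-0.02732² + 0.005300²) = 0.02783

0.0278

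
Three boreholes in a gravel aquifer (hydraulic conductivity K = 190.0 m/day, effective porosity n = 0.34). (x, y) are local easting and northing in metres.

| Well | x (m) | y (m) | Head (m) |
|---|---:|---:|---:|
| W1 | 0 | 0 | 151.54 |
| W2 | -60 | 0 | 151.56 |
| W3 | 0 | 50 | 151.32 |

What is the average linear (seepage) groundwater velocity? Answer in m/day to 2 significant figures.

2.5 m/day

∂h/∂x = (151.56 − 151.54) / (-60 − 0) = -0.0003333
∂h/∂y = (151.32 − 151.54) / (50 − 0) = -0.004400
|∇h| = √(-0.0003333² + -0.004400²) = 0.004413
Seepage velocity v = K·i/n = 190.0 × 0.004413 / 0.34 = 2.466 m/day.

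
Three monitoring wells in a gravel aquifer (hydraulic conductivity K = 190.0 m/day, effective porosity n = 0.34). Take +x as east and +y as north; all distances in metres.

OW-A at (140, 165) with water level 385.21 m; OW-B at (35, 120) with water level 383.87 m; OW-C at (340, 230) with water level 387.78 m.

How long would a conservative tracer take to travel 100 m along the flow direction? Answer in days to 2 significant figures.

14 days

Three-point gradient (reference OW-A): Δ to OW-B = (-105, -45, -1.34), Δ to OW-C = (200, 65, +2.57).
∂h/∂x = +0.01313, ∂h/∂y = -0.0008506 (det = 2175).
|∇h| = √(0.01313² + -0.0008506²) = 0.01316
Seepage velocity v = K·i/n = 190.0 × 0.01316 / 0.34 = 7.354 m/day.
t = 100 / 7.354 = 13.6 days.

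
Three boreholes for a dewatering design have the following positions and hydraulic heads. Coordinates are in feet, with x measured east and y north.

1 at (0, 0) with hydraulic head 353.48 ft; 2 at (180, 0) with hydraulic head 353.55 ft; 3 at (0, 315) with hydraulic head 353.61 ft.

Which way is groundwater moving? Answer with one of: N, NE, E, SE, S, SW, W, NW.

∂h/∂x = (353.55 − 353.48) / (180 − 0) = +0.0003889
∂h/∂y = (353.61 − 353.48) / (315 − 0) = +0.0004127
Flow = −∇h = (-0.0003889 east, -0.0004127 north), which points southwest.

SW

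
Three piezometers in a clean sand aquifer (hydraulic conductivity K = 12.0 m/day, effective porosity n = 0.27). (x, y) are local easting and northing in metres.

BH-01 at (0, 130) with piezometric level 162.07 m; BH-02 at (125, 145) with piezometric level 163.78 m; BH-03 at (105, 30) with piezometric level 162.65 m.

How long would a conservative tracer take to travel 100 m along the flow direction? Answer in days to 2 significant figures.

Differences from BH-01: to BH-02 (Δx, Δy, Δh) = (125, 15, +1.71); to BH-03 = (105, -100, +0.58).
Solve a·Δx + b·Δy = Δh: det = 125·(-100) − 105·15 = -14075.
∂h/∂x = [(+1.71)·(-100) − (+0.58)·15] / -14075 = +0.01277
∂h/∂y = [125·(+0.58) − 105·(+1.71)] / -14075 = +0.007606
|∇h| = √(0.01277² + 0.007606²) = 0.01486
Seepage velocity v = K·i/n = 12.0 × 0.01486 / 0.27 = 0.6604 m/day.
t = 100 / 0.6604 = 151.4 days.

150 days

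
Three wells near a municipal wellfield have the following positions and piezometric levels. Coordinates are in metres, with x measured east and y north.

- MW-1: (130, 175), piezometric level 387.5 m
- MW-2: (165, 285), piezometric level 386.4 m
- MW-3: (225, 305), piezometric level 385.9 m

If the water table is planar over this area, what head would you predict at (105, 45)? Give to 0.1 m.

With h = a·x + b·y + c and MW-1 as origin, the differences give:
  35·a + 110·b = -1.1
  95·a + 130·b = -1.6
Eliminate b (×130 and ×110, subtract): -5900·a = 33.00 → a = ∂h/∂x = -0.005593
Back-substitute: b = ∂h/∂y = -0.008220.
h(105, 45) = 387.5 + (-0.005593)·(-25) + (-0.008220)·(-130) = 387.5 +0.140 +1.069 = 388.708 m.

388.7 m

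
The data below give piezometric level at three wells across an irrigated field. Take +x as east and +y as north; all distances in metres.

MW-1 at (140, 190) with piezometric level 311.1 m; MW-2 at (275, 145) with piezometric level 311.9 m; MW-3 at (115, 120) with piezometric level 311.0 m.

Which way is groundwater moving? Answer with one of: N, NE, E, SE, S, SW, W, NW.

W

With h = a·x + b·y + c and MW-1 as origin, the differences give:
  135·a + (-45)·b = +0.8
  (-25)·a + (-70)·b = -0.1
Eliminate b (×(-70) and ×(-45), subtract): -10575·a = -60.50 → a = ∂h/∂x = +0.005721
Back-substitute: b = ∂h/∂y = -0.0006147.
Flow = −∇h = (-0.005721 east, +0.0006147 north), which points west.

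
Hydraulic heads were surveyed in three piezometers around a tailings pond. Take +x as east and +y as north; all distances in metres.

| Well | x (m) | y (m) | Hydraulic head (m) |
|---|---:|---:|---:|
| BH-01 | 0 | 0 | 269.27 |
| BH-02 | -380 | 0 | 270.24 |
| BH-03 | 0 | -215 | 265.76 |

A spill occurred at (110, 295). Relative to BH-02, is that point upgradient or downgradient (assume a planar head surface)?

upgradient

∂h/∂x = (270.24 − 269.27) / (-380 − 0) = -0.002553
∂h/∂y = (265.76 − 269.27) / (-215 − 0) = +0.01633
Head at (110, 295) = 269.27 + (-0.002553)·(110) + (+0.01633)·(295) = 273.81 m.
That is higher than the 270.24 m at BH-02, so the point is upgradient.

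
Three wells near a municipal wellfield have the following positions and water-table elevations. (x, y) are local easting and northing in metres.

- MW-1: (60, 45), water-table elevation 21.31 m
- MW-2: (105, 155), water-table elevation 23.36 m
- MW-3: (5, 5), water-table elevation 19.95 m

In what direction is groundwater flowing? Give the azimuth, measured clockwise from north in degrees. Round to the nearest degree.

Differences from MW-1: to MW-2 (Δx, Δy, Δh) = (45, 110, +2.05); to MW-3 = (-55, -40, -1.36).
Solve a·Δx + b·Δy = Δh: det = 45·(-40) − (-55)·110 = 4250.
∂h/∂x = [(+2.05)·(-40) − (-1.36)·110] / 4250 = +0.01591
∂h/∂y = [45·(-1.36) − (-55)·(+2.05)] / 4250 = +0.01213
Flow direction (−∇h) has components (-0.01591 E, -0.01213 N).
Azimuth = atan2(E, N) = atan2(-0.01591, -0.01213) = 232.7° ≈ 233°.

233°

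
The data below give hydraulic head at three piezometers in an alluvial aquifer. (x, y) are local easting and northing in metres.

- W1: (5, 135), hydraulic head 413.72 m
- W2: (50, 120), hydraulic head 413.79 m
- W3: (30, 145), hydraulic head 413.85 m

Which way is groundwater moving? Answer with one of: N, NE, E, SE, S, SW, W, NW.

Differences from W1: to W2 (Δx, Δy, Δh) = (45, -15, +0.07); to W3 = (25, 10, +0.13).
Solve a·Δx + b·Δy = Δh: det = 45·10 − 25·(-15) = 825.
∂h/∂x = [(+0.07)·10 − (+0.13)·(-15)] / 825 = +0.003212
∂h/∂y = [45·(+0.13) − 25·(+0.07)] / 825 = +0.004970
Flow = −∇h = (-0.003212 east, -0.004970 north), which points southwest.

SW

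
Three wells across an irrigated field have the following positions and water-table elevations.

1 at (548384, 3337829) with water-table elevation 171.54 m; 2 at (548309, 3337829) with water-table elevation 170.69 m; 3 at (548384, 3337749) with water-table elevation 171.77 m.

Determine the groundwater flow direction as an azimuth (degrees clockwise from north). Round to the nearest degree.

∂h/∂x = (170.69 − 171.54) / (548309 − 548384) = +0.01133
∂h/∂y = (171.77 − 171.54) / (3337749 − 3337829) = -0.002875
Flow direction (−∇h) has components (-0.01133 E, +0.002875 N).
Azimuth = atan2(E, N) = atan2(-0.01133, +0.002875) = 284.2° ≈ 284°.

284°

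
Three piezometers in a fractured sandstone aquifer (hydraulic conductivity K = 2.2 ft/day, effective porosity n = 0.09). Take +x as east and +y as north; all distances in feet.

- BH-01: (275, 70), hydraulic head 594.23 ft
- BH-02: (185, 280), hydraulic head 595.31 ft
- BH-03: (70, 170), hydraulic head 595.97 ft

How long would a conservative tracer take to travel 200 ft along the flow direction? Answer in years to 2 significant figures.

Taking BH-01 as reference: BH-02−BH-01 = (-90, 210, +1.08); BH-03−BH-01 = (-205, 100, +1.74).
Solve a·Δx + b·Δy = Δh: det = (-90)·100 − (-205)·210 = 34050.
∂h/∂x = [(+1.08)·100 − (+1.74)·210] / 34050 = -0.007559
∂h/∂y = [(-90)·(+1.74) − (-205)·(+1.08)] / 34050 = +0.001903
|∇h| = √(-0.007559² + 0.001903²) = 0.007795
Seepage velocity v = K·i/n = 2.2 × 0.007795 / 0.09 = 0.1905 ft/day.
t = 200 / 0.1905 = 1050 days = 2.87 years.

2.9 years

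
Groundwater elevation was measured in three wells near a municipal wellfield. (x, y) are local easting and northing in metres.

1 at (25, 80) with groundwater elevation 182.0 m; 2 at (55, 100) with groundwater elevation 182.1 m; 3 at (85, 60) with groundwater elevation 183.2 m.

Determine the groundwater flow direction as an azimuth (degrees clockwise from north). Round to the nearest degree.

Taking 1 as reference: 2−1 = (30, 20, +0.1); 3−1 = (60, -20, +1.2).
Solve a·Δx + b·Δy = Δh: det = 30·(-20) − 60·20 = -1800.
∂h/∂x = [(+0.1)·(-20) − (+1.2)·20] / -1800 = +0.01444
∂h/∂y = [30·(+1.2) − 60·(+0.1)] / -1800 = -0.01667
Flow direction (−∇h) has components (-0.01444 E, +0.01667 N).
Azimuth = atan2(E, N) = atan2(-0.01444, +0.01667) = 319.1° ≈ 319°.

319°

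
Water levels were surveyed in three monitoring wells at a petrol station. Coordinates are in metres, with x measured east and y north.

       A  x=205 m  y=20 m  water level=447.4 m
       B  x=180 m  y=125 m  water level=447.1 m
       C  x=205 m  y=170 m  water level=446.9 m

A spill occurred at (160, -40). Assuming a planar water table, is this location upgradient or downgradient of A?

Three-point gradient (reference A): Δ to B = (-25, 105, -0.3), Δ to C = (0, 150, -0.5).
∂h/∂x = -0.002000, ∂h/∂y = -0.003333 (det = -3750).
Head at (160, -40) = 447.4 + (-0.002000)·(-45) + (-0.003333)·(-60) = 447.69 m.
That is higher than the 447.4 m at A, so the point is upgradient.

upgradient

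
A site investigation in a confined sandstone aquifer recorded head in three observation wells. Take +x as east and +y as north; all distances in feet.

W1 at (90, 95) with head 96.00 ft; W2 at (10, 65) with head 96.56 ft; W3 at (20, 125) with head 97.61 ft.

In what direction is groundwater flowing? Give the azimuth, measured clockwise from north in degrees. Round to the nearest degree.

144°

Differences from W1: to W2 (Δx, Δy, Δh) = (-80, -30, +0.56); to W3 = (-70, 30, +1.61).
Solve a·Δx + b·Δy = Δh: det = (-80)·30 − (-70)·(-30) = -4500.
∂h/∂x = [(+0.56)·30 − (+1.61)·(-30)] / -4500 = -0.01447
∂h/∂y = [(-80)·(+1.61) − (-70)·(+0.56)] / -4500 = +0.01991
Flow direction (−∇h) has components (+0.01447 E, -0.01991 N).
Azimuth = atan2(E, N) = atan2(+0.01447, -0.01991) = 144.0° ≈ 144°.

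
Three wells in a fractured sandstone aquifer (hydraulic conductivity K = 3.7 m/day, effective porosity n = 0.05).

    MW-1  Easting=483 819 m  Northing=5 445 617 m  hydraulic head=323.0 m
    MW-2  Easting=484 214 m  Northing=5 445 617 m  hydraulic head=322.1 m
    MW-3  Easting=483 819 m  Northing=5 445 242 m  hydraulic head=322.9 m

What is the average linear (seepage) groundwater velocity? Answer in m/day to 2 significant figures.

0.17 m/day

∂h/∂x = (322.1 − 323.0) / (484214 − 483819) = -0.002278
∂h/∂y = (322.9 − 323.0) / (5445242 − 5445617) = +0.0002667
|∇h| = √(-0.002278² + 0.0002667²) = 0.002294
Seepage velocity v = K·i/n = 3.7 × 0.002294 / 0.05 = 0.1698 m/day.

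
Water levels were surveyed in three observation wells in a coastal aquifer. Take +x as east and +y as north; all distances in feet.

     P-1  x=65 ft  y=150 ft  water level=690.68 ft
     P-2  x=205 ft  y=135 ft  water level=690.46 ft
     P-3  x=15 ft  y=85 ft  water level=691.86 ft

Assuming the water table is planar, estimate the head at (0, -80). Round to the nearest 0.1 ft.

694.5 ft

Taking P-1 as reference: P-2−P-1 = (140, -15, -0.22); P-3−P-1 = (-50, -65, +1.18).
Determinant of the coordinate differences = 140·(-65) − (-50)·(-15) = -9850.
∂h/∂x = [(-0.22)·(-65) − (+1.18)·(-15)] / -9850 = -0.003249
∂h/∂y = [140·(+1.18) − (-50)·(-0.22)] / -9850 = -0.01565
h(0, -80) = 690.68 + (-0.003249)·(-65) + (-0.01565)·(-230) = 690.68 +0.211 +3.601 = 694.492 ft.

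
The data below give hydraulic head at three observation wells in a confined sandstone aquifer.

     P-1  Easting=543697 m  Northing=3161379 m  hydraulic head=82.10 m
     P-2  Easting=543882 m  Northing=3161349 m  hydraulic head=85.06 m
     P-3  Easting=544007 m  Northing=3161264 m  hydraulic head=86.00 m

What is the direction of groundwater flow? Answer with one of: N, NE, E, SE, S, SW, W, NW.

SW

With h = a·x + b·y + c and P-1 as origin, the differences give:
  185·a + (-30)·b = +2.96
  310·a + (-115)·b = +3.90
Eliminate b (×(-115) and ×(-30), subtract): -11975·a = -223.400 → a = ∂h/∂x = +0.01866
Back-substitute: b = ∂h/∂y = +0.01638.
Flow = −∇h = (-0.01866 east, -0.01638 north), which points southwest.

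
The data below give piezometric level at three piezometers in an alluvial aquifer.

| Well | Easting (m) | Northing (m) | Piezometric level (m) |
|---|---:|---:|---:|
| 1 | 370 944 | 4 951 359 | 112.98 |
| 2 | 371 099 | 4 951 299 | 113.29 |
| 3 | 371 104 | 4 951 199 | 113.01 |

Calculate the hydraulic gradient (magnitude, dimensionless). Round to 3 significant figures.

0.00432

With h = a·x + b·y + c and 1 as origin, the differences give:
  155·a + (-60)·b = +0.31
  160·a + (-160)·b = +0.03
Eliminate b (×(-160) and ×(-60), subtract): -15200·a = -47.800 → a = ∂h/∂x = +0.003145
Back-substitute: b = ∂h/∂y = +0.002957.
|∇h| = √(0.003145² + 0.002957²) = 0.004317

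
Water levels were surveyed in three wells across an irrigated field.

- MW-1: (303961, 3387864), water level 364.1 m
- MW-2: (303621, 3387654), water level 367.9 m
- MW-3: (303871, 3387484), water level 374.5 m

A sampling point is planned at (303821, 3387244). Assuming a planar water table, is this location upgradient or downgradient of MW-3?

upgradient

Taking MW-1 as reference: MW-2−MW-1 = (-340, -210, +3.8); MW-3−MW-1 = (-90, -380, +10.4).
Determinant of the coordinate differences = (-340)·(-380) − (-90)·(-210) = 110300.
∂h/∂x = [(+3.8)·(-380) − (+10.4)·(-210)] / 110300 = +0.006709
∂h/∂y = [(-340)·(+10.4) − (-90)·(+3.8)] / 110300 = -0.02896
Head at (303821, 3387244) = 364.1 + (+0.006709)·(-140) + (-0.02896)·(-620) = 381.11 m.
That is higher than the 374.5 m at MW-3, so the point is upgradient.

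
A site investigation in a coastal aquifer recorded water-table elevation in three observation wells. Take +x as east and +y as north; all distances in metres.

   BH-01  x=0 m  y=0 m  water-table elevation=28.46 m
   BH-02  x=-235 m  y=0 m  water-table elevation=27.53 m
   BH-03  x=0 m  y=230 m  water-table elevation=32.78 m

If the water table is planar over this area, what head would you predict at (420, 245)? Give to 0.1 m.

34.7 m

∂h/∂x = (27.53 − 28.46) / (-235 − 0) = +0.003957
∂h/∂y = (32.78 − 28.46) / (230 − 0) = +0.01878
h(420, 245) = 28.46 + (+0.003957)·(420) + (+0.01878)·(245) = 28.46 +1.662 +4.602 = 34.724 m.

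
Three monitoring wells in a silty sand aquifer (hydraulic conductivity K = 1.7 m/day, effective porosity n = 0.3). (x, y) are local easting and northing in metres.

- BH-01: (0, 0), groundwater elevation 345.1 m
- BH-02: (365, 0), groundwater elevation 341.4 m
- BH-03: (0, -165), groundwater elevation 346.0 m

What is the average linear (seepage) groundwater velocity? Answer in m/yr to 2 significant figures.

24 m/yr

∂h/∂x = (341.4 − 345.1) / (365 − 0) = -0.01014
∂h/∂y = (346.0 − 345.1) / (-165 − 0) = -0.005455
|∇h| = √(-0.01014² + -0.005455²) = 0.01151
Seepage velocity v = K·i/n = 1.7 × 0.01151 / 0.3 = 0.06522 m/day = 23.82 m/yr.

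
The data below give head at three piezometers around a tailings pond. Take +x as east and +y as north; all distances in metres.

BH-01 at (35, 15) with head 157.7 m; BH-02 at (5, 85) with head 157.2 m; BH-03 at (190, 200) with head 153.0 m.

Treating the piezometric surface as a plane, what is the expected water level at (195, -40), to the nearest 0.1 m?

Differences from BH-01: to BH-02 (Δx, Δy, Δh) = (-30, 70, -0.5); to BH-03 = (155, 185, -4.7).
Determinant of the coordinate differences = (-30)·185 − 155·70 = -16400.
∂h/∂x = [(-0.5)·185 − (-4.7)·70] / -16400 = -0.01442
∂h/∂y = [(-30)·(-4.7) − 155·(-0.5)] / -16400 = -0.01332
h(195, -40) = 157.7 + (-0.01442)·(160) + (-0.01332)·(-55) = 157.7 -2.307 +0.733 = 156.125 m.

156.1 m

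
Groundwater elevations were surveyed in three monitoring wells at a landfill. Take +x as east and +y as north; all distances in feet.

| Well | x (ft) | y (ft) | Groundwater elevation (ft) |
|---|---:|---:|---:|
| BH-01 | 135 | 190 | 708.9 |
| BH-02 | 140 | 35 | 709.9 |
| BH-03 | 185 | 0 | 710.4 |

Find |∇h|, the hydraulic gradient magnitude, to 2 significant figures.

0.0088

Three-point gradient (reference BH-01): Δ to BH-02 = (5, -155, +1.0), Δ to BH-03 = (50, -190, +1.5).
∂h/∂x = +0.006250, ∂h/∂y = -0.006250 (det = 6800).
|∇h| = √(0.006250² + -0.006250²) = 0.008839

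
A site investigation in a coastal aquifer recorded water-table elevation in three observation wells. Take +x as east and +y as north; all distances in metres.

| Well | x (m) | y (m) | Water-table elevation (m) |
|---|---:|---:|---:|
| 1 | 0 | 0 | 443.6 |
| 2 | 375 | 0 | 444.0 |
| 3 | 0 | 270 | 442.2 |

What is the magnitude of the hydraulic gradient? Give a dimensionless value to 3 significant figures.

∂h/∂x = (444.0 − 443.6) / (375 − 0) = +0.001067
∂h/∂y = (442.2 − 443.6) / (270 − 0) = -0.005185
|∇h| = √(0.001067² + -0.005185²) = 0.005294

0.00529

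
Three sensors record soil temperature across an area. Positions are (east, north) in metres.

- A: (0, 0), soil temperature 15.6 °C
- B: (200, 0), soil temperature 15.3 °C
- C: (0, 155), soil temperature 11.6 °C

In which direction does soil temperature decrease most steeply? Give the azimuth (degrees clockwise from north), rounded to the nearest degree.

003°

∂T/∂x = (15.3 − 15.6) / (200 − 0) = -0.001500
∂T/∂y = (11.6 − 15.6) / (155 − 0) = -0.02581
Steepest decrease is along −∇f: components (+0.001500 E, +0.02581 N).
Azimuth = atan2(+0.001500, +0.02581) = 3.3° ≈ 003°.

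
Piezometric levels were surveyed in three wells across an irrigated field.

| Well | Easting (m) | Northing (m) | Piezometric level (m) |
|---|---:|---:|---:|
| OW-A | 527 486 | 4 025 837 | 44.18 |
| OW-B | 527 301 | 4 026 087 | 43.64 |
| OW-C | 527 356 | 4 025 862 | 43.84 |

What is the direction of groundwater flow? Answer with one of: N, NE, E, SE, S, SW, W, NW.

W

With h = a·x + b·y + c and OW-A as origin, the differences give:
  (-185)·a + 250·b = -0.54
  (-130)·a + 25·b = -0.34
Eliminate b (×25 and ×250, subtract): 27875·a = 71.500 → a = ∂h/∂x = +0.002565
Back-substitute: b = ∂h/∂y = -0.0002619.
Flow = −∇h = (-0.002565 east, +0.0002619 north), which points west.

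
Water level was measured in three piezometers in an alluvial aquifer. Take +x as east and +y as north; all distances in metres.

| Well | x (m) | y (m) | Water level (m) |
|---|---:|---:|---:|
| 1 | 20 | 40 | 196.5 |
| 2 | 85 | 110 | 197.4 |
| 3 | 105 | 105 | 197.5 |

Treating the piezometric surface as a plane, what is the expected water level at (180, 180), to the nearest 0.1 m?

198.5 m

Three-point gradient (reference 1): Δ to 2 = (65, 70, +0.9), Δ to 3 = (85, 65, +1.0).
∂h/∂x = +0.006667, ∂h/∂y = +0.006667 (det = -1725).
h(180, 180) = 196.5 + (+0.006667)·(160) + (+0.006667)·(140) = 196.5 +1.067 +0.933 = 198.500 m.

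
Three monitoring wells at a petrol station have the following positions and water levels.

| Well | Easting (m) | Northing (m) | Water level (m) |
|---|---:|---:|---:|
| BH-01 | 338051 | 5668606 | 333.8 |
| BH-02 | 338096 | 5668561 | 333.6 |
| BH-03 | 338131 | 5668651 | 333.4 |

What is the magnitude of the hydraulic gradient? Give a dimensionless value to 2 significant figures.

0.0048

With h = a·x + b·y + c and BH-01 as origin, the differences give:
  45·a + (-45)·b = -0.2
  80·a + 45·b = -0.4
Eliminate b (×45 and ×(-45), subtract): 5625·a = -27.00 → a = ∂h/∂x = -0.004800
Back-substitute: b = ∂h/∂y = -0.0003556.
|∇h| = √(-0.004800² + -0.0003556²) = 0.004813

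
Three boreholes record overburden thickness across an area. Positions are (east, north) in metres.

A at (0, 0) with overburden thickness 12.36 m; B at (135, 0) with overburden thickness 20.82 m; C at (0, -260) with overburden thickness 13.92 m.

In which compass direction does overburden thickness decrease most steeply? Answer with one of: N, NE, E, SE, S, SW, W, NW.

W

∂d/∂x = (20.82 − 12.36) / (135 − 0) = +0.06267
∂d/∂y = (13.92 − 12.36) / (-260 − 0) = -0.006000
Steepest decrease is along −∇f = (-0.06267 E, +0.006000 N) → west.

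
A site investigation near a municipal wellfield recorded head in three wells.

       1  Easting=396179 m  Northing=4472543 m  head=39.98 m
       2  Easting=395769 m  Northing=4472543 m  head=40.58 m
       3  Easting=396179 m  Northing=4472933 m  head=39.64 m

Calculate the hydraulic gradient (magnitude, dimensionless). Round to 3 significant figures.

∂h/∂x = (40.58 − 39.98) / (395769 − 396179) = -0.001463
∂h/∂y = (39.64 − 39.98) / (4472933 − 4472543) = -0.0008718
|∇h| = √(-0.001463² + -0.0008718²) = 0.001703

0.00170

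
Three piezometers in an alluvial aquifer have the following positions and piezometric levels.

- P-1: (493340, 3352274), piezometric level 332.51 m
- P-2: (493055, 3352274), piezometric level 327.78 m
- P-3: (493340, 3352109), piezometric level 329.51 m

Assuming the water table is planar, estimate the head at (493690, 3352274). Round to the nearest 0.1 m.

∂h/∂x = (327.78 − 332.51) / (493055 − 493340) = +0.01660
∂h/∂y = (329.51 − 332.51) / (3352109 − 3352274) = +0.01818
h(493690, 3352274) = 332.51 + (+0.01660)·(350) + (+0.01818)·(0) = 332.51 +5.809 +0.000 = 338.319 m.

338.3 m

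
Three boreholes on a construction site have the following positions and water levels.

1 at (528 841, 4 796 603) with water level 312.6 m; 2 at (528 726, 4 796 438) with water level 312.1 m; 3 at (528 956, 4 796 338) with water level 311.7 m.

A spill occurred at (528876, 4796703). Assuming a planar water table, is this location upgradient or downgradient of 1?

upgradient

With h = a·x + b·y + c and 1 as origin, the differences give:
  (-115)·a + (-165)·b = -0.5
  115·a + (-265)·b = -0.9
Eliminate b (×(-265) and ×(-165), subtract): 49450·a = -16.00 → a = ∂h/∂x = -0.0003236
Back-substitute: b = ∂h/∂y = +0.003256.
Head at (528876, 4796703) = 312.6 + (-0.0003236)·(35) + (+0.003256)·(100) = 312.91 m.
That is higher than the 312.6 m at 1, so the point is upgradient.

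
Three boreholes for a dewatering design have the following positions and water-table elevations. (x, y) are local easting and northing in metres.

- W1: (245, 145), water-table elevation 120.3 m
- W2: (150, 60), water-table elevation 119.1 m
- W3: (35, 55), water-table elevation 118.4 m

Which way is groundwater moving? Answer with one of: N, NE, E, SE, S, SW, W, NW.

Differences from W1: to W2 (Δx, Δy, Δh) = (-95, -85, -1.2); to W3 = (-210, -90, -1.9).
Determinant of the coordinate differences = (-95)·(-90) − (-210)·(-85) = -9300.
∂h/∂x = [(-1.2)·(-90) − (-1.9)·(-85)] / -9300 = +0.005753
∂h/∂y = [(-95)·(-1.9) − (-210)·(-1.2)] / -9300 = +0.007688
Flow = −∇h = (-0.005753 east, -0.007688 north), which points southwest.

SW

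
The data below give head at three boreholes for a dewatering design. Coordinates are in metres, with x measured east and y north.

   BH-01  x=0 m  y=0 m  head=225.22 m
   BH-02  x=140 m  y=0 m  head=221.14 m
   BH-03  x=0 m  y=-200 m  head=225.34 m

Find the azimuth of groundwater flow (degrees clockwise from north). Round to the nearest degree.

089°

∂h/∂x = (221.14 − 225.22) / (140 − 0) = -0.02914
∂h/∂y = (225.34 − 225.22) / (-200 − 0) = -0.0006000
Flow direction (−∇h) has components (+0.02914 E, +0.0006000 N).
Azimuth = atan2(E, N) = atan2(+0.02914, +0.0006000) = 88.8° ≈ 089°.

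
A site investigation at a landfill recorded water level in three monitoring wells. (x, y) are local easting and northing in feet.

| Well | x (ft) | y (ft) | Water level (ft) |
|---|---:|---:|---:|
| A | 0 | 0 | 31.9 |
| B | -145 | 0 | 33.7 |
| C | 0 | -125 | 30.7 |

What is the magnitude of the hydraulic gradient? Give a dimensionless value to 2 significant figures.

0.016

∂h/∂x = (33.7 − 31.9) / (-145 − 0) = -0.01241
∂h/∂y = (30.7 − 31.9) / (-125 − 0) = +0.009600
|∇h| = √(-0.01241² + 0.009600²) = 0.01569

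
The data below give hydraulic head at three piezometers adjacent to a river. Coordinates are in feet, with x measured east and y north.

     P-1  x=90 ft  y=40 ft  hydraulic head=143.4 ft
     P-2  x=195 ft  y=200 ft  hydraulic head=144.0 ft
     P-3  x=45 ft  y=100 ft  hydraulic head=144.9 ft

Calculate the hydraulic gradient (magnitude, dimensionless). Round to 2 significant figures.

0.020

Differences from P-1: to P-2 (Δx, Δy, Δh) = (105, 160, +0.6); to P-3 = (-45, 60, +1.5).
Solve a·Δx + b·Δy = Δh: det = 105·60 − (-45)·160 = 13500.
∂h/∂x = [(+0.6)·60 − (+1.5)·160] / 13500 = -0.01511
∂h/∂y = [105·(+1.5) − (-45)·(+0.6)] / 13500 = +0.01367
|∇h| = √(-0.01511² + 0.01367²) = 0.02038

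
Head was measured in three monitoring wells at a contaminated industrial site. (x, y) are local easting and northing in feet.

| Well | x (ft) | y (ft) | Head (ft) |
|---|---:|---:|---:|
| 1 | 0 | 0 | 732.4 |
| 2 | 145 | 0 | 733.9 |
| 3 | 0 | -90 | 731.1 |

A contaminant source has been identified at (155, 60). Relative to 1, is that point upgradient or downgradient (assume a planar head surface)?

∂h/∂x = (733.9 − 732.4) / (145 − 0) = +0.01034
∂h/∂y = (731.1 − 732.4) / (-90 − 0) = +0.01444
Head at (155, 60) = 732.4 + (+0.01034)·(155) + (+0.01444)·(60) = 734.87 ft.
That is higher than the 732.4 ft at 1, so the point is upgradient.

upgradient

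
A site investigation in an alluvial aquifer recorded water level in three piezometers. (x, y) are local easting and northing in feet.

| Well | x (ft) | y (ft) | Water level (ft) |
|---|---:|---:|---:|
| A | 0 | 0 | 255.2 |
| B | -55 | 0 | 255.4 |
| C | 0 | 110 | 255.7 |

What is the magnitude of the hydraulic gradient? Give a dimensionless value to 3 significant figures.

0.00582

∂h/∂x = (255.4 − 255.2) / (-55 − 0) = -0.003636
∂h/∂y = (255.7 − 255.2) / (110 − 0) = +0.004545
|∇h| = √(-0.003636² + 0.004545²) = 0.00582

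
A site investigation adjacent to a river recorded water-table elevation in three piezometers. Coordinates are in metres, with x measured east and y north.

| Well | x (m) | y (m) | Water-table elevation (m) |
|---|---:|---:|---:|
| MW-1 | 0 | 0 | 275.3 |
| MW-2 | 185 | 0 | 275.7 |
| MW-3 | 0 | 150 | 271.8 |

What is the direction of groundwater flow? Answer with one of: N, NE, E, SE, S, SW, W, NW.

N

∂h/∂x = (275.7 − 275.3) / (185 − 0) = +0.002162
∂h/∂y = (271.8 − 275.3) / (150 − 0) = -0.02333
Flow = −∇h = (-0.002162 east, +0.02333 north), which points north.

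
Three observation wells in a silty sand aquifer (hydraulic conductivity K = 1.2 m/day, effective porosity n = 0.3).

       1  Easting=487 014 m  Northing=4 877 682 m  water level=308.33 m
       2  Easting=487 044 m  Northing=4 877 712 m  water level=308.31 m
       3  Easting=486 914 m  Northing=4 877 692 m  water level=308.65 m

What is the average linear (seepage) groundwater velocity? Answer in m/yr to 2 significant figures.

Taking 1 as reference: 2−1 = (30, 30, -0.02); 3−1 = (-100, 10, +0.32).
Solve a·Δx + b·Δy = Δh: det = 30·10 − (-100)·30 = 3300.
∂h/∂x = [(-0.02)·10 − (+0.32)·30] / 3300 = -0.002970
∂h/∂y = [30·(+0.32) − (-100)·(-0.02)] / 3300 = +0.002303
|∇h| = √(-0.002970² + 0.002303²) = 0.003758
Seepage velocity v = K·i/n = 1.2 × 0.003758 / 0.3 = 0.01503 m/day = 5.49 m/yr.

5.5 m/yr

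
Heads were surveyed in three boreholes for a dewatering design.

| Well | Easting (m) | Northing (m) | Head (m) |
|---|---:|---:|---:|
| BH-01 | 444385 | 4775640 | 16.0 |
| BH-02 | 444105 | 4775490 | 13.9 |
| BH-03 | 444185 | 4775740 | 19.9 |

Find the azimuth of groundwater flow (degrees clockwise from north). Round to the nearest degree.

166°

Differences from BH-01: to BH-02 (Δx, Δy, Δh) = (-280, -150, -2.1); to BH-03 = (-200, 100, +3.9).
Determinant of the coordinate differences = (-280)·100 − (-200)·(-150) = -58000.
∂h/∂x = [(-2.1)·100 − (+3.9)·(-150)] / -58000 = -0.006466
∂h/∂y = [(-280)·(+3.9) − (-200)·(-2.1)] / -58000 = +0.02607
Flow direction (−∇h) has components (+0.006466 E, -0.02607 N).
Azimuth = atan2(E, N) = atan2(+0.006466, -0.02607) = 166.1° ≈ 166°.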